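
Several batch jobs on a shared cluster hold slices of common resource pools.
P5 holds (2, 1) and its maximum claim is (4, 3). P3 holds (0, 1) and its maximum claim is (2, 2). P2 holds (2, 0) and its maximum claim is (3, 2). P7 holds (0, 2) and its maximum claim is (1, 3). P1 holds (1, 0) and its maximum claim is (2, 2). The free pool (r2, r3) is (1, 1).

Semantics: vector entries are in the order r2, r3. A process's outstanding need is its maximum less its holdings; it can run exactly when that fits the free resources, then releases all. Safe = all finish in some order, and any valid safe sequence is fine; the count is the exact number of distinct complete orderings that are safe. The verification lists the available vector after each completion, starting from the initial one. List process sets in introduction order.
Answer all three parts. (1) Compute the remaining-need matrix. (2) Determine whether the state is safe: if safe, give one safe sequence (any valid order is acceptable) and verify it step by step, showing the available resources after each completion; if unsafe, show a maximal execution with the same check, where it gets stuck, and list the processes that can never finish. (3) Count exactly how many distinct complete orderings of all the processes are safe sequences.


(1) Remaining need (order r2, r3):
  P5: (2, 2)
  P3: (2, 1)
  P2: (1, 2)
  P7: (1, 1)
  P1: (1, 2)
(2) SAFE — a valid safe sequence is P7, P1, P2, P3, P5.
Key observation: at P7 the run first touches a limit — (1, 1) against (1, 1), exact on a resource it actually requests.
Verifying each step:
  pool = (1, 1)
  run P7 (needs (1, 1), free (1, 1)); after release of (0, 2) the pool is (1, 3)
  run P1 (needs (1, 2), free (1, 3)); after release of (1, 0) the pool is (2, 3)
  run P2 (needs (1, 2), free (2, 3)); after release of (2, 0) the pool is (4, 3)
  run P3 (needs (2, 1), free (4, 3)); after release of (0, 1) the pool is (4, 4)
  run P5 (needs (2, 2), free (4, 4)); after release of (2, 1) the pool is (6, 5)
(3) Exactly 12 of the possible complete orderings are safe sequences.


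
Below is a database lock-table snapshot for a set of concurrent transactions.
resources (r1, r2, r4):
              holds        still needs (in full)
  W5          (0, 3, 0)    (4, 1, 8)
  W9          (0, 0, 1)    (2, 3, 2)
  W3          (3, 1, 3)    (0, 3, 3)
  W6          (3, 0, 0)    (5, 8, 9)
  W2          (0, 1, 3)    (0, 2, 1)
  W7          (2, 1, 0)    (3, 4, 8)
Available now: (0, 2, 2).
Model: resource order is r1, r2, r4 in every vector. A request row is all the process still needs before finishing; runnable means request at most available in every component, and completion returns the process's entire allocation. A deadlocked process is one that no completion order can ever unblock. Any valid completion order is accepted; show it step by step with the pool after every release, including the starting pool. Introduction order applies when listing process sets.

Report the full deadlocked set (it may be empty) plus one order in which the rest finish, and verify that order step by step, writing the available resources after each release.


No process is deadlocked.
Key observation: W2 fits the free pool immediately, and its release cascades until everyone finishes.
A valid finishing order for the others: W2, W3, W7, W9, W5, W6. Check, step by step:
  pool = (0, 2, 2)
  run W2 (needs (0, 2, 1), free (0, 2, 2)); after release of (0, 1, 3) the pool is (0, 3, 5)
  run W3 (needs (0, 3, 3), free (0, 3, 5)); after release of (3, 1, 3) the pool is (3, 4, 8)
  run W7 (needs (3, 4, 8), free (3, 4, 8)); after release of (2, 1, 0) the pool is (5, 5, 8)
  run W9 (needs (2, 3, 2), free (5, 5, 8)); after release of (0, 0, 1) the pool is (5, 5, 9)
  run W5 (needs (4, 1, 8), free (5, 5, 9)); after release of (0, 3, 0) the pool is (5, 8, 9)
  run W6 (needs (5, 8, 9), free (5, 8, 9)); after release of (3, 0, 0) the pool is (8, 8, 9)


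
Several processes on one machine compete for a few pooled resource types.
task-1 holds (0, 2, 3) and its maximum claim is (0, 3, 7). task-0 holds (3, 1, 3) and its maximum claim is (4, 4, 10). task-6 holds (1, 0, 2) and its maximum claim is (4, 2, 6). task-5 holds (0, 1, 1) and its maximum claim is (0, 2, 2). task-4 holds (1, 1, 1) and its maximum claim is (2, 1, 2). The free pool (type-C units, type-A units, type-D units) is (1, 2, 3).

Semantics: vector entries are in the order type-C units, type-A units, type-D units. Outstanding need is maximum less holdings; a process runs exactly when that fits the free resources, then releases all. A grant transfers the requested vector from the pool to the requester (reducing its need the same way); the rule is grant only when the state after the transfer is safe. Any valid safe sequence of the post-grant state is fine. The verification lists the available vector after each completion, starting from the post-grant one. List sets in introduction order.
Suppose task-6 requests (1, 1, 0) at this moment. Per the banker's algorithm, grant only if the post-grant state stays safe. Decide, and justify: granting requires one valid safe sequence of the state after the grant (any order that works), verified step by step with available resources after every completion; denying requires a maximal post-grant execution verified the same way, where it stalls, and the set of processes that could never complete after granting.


DENY: after the grant no complete ordering would exist.
Key observation: the pool after task-5, task-1 is (0, 4, 7); every surviving request exceeds it in type-C units, so progress ends there.
On the post-grant state, task-5, task-1 is a maximal run — nothing extends it. Step-by-step check:
  pool = (0, 1, 3)
  task-5 needs (0, 1, 1) <= (0, 1, 3) -> finishes; pool += (0, 1, 1) = (0, 2, 4)
  task-1 needs (0, 1, 4) <= (0, 2, 4) -> finishes; pool += (0, 2, 3) = (0, 4, 7)
  blocked: task-0 wants (1, 3, 7), pool (0, 4, 7) — not enough type-C units
  blocked: task-6 wants (2, 1, 4), pool (0, 4, 7) — not enough type-C units
  blocked: task-4 wants (1, 0, 1), pool (0, 4, 7) — not enough type-C units
Post-grant, the permanently blocked set is task-0, task-6 and task-4.


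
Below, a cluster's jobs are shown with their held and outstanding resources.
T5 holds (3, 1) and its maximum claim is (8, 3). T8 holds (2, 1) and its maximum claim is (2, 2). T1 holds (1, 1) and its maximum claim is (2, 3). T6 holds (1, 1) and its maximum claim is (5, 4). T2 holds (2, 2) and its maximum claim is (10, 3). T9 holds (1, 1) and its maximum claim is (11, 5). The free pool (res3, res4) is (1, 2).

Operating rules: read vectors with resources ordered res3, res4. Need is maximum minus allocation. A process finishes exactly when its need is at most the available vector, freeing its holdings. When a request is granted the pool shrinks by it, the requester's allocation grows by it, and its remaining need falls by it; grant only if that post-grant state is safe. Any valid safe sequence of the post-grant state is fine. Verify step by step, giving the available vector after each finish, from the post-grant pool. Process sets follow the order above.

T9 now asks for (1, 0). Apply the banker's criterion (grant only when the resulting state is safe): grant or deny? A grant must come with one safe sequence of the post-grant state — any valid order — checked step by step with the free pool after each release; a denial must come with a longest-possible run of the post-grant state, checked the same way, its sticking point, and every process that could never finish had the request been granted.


DENY: after the grant no complete ordering would exist.
Key observation: no order helps: past T8, T1, the free pool tops out at (3, 4), below what each blocked process needs in res3.
On the post-grant state, T8, T1 is a maximal run — nothing extends it. Check, step by step:
  pool = (0, 2)
  T8: need (0, 1) fits (0, 2); releases (2, 1), pool now (2, 3)
  T1: need (1, 2) fits (2, 3); releases (1, 1), pool now (3, 4)
  blocked: T5 wants (5, 2), pool (3, 4) — not enough res3
  blocked: T6 wants (4, 3), pool (3, 4) — not enough res3
  blocked: T2 wants (8, 1), pool (3, 4) — not enough res3
  blocked: T9 wants (9, 4), pool (3, 4) — not enough res3
Processes that could never finish after the grant: T5, T6, T2 and T9.


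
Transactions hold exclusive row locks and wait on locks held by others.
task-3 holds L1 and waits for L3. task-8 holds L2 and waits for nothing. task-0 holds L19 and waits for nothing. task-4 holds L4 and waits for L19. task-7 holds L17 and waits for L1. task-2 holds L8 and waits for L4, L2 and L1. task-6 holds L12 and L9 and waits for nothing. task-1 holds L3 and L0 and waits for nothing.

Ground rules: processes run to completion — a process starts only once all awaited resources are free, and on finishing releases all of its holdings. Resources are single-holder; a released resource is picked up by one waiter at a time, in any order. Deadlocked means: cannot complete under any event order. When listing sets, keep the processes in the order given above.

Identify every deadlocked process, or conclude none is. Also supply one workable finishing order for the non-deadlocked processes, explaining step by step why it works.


The deadlocked set is empty.
Key observation: the wait relation is loop-free; peeling off processes with no waits unwinds the whole state.
A valid finishing order for the others: task-6, task-0, task-1, task-3, task-4, task-7, task-8, task-2.
Verifying each step:
  task-6 waits on nothing -> runs at once and releases L12 and L9
  task-0 waits on nothing -> runs at once and releases L19
  task-1 waits on nothing -> runs at once and releases L3 and L0
  task-3 waits on L3 — all released -> runs and releases L1
  task-4 waits on L19 — all released -> runs and releases L4
  task-7 waits on L1 — all released -> runs and releases L17
  task-8 waits on nothing -> runs at once and releases L2
  task-2 waits on L4, L2 and L1 — all released -> runs and releases L8


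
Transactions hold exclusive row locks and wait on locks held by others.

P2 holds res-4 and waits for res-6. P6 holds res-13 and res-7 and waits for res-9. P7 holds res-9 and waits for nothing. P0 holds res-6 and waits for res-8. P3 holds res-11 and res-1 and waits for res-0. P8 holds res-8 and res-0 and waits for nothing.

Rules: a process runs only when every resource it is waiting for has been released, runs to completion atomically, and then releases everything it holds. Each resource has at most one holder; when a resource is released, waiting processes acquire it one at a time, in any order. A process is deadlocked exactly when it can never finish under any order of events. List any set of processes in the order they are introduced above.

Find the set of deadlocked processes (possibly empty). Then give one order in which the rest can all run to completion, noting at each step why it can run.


The deadlocked set is empty.
Key observation: the waits form no ring: some process can always run, and its releases unblock the others one by one.
The rest can finish in the order P7, P8, P6, P0, P3, P2.
Walking it through:
  P7 waits on nothing -> runs at once and releases res-9
  P8 waits on nothing -> runs at once and releases res-8 and res-0
  P6 waits on res-9 — all released -> runs and releases res-13 and res-7
  P0 waits on res-8 — all released -> runs and releases res-6
  P3 waits on res-0 — all released -> runs and releases res-11 and res-1
  P2 waits on res-6 — all released -> runs and releases res-4


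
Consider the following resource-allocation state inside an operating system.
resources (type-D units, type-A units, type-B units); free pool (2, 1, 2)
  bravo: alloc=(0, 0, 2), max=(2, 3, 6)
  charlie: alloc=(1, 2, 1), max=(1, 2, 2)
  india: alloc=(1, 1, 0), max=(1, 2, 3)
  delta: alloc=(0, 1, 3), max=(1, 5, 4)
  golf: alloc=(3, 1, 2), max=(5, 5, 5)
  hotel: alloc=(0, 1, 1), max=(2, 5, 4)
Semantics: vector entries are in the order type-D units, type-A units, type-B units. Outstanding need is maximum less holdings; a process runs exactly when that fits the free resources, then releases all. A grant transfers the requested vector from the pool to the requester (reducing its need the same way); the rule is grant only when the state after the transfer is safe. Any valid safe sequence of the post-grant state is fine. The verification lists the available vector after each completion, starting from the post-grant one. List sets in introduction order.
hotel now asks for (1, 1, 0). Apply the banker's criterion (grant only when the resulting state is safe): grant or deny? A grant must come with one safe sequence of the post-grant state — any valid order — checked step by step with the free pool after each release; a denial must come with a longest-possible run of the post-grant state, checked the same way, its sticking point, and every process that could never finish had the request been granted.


GRANT. The post-grant state is safe; one safe sequence: charlie, india, hotel, delta, bravo, golf.
Key observation: the transfer keeps a workable pool ((1, 0, 2)); charlie starts the safe sequence.
Step-by-step check of the post-grant state:
  pool = (1, 0, 2)
  charlie needs (0, 0, 1) <= (1, 0, 2) -> finishes; pool += (1, 2, 1) = (2, 2, 3)
  india needs (0, 1, 3) <= (2, 2, 3) -> finishes; pool += (1, 1, 0) = (3, 3, 3)
  hotel needs (1, 3, 3) <= (3, 3, 3) -> finishes; pool += (1, 2, 1) = (4, 5, 4)
  delta needs (1, 4, 1) <= (4, 5, 4) -> finishes; pool += (0, 1, 3) = (4, 6, 7)
  bravo needs (2, 3, 4) <= (4, 6, 7) -> finishes; pool += (0, 0, 2) = (4, 6, 9)
  golf needs (2, 4, 3) <= (4, 6, 9) -> finishes; pool += (3, 1, 2) = (7, 7, 11)


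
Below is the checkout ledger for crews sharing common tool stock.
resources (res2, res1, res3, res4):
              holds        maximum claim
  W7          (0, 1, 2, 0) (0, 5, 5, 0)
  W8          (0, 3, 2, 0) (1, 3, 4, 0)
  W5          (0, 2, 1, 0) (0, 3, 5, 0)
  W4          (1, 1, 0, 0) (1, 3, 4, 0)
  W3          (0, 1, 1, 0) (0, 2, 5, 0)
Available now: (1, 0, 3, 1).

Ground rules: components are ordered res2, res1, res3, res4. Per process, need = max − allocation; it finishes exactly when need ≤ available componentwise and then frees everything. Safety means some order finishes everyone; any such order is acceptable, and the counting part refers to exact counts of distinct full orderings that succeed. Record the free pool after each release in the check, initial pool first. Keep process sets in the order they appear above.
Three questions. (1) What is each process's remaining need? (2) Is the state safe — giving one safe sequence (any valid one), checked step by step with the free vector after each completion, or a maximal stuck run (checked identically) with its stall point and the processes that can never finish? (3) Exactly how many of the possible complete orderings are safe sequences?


(1) Remaining need (order res2, res1, res3, res4):
  W7: (0, 4, 3, 0)
  W8: (1, 0, 2, 0)
  W5: (0, 1, 4, 0)
  W4: (0, 2, 4, 0)
  W3: (0, 1, 4, 0)
(2) The state is SAFE; one workable sequence: W8, W3, W4, W7, W5.
Key observation: W8 marks the first exact bind of the order: its need (1, 0, 2, 0) fits the free (1, 0, 3, 1) with zero slack on a requested resource.
Verifying each step:
  pool = (1, 0, 3, 1)
  run W8 (needs (1, 0, 2, 0), free (1, 0, 3, 1)); after release of (0, 3, 2, 0) the pool is (1, 3, 5, 1)
  run W3 (needs (0, 1, 4, 0), free (1, 3, 5, 1)); after release of (0, 1, 1, 0) the pool is (1, 4, 6, 1)
  run W4 (needs (0, 2, 4, 0), free (1, 4, 6, 1)); after release of (1, 1, 0, 0) the pool is (2, 5, 6, 1)
  run W7 (needs (0, 4, 3, 0), free (2, 5, 6, 1)); after release of (0, 1, 2, 0) the pool is (2, 6, 8, 1)
  run W5 (needs (0, 1, 4, 0), free (2, 6, 8, 1)); after release of (0, 2, 1, 0) the pool is (2, 8, 9, 1)
(3) Precisely 18 of the possible complete orderings are safe sequences.


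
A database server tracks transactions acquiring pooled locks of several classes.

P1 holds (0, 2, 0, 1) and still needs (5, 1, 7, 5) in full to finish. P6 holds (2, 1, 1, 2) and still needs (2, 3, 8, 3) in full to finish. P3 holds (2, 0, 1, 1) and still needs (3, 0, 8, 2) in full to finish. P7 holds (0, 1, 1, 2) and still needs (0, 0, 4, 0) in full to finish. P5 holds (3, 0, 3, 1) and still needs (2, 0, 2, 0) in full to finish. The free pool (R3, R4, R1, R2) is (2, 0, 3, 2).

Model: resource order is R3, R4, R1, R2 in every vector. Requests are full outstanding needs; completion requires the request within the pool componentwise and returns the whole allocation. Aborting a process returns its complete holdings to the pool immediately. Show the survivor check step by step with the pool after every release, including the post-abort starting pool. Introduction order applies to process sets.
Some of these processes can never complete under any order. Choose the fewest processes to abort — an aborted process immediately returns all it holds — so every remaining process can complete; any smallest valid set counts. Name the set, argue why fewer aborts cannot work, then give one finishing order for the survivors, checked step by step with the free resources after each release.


Abort P3.
Key observation: P6 could never have finished before the abort; with (2, 0, 1, 1) returned by P3, it fits at step 4.
Minimality: the empty abort set fails — the state is deadlocked as it stands.
Survivors finish in the order: P7, P5, P1, P6. Check, step by step (pool after the aborts first):
  pool = (4, 0, 4, 3)
  P7 needs (0, 0, 4, 0) <= (4, 0, 4, 3) -> finishes; pool += (0, 1, 1, 2) = (4, 1, 5, 5)
  P5 needs (2, 0, 2, 0) <= (4, 1, 5, 5) -> finishes; pool += (3, 0, 3, 1) = (7, 1, 8, 6)
  P1 needs (5, 1, 7, 5) <= (7, 1, 8, 6) -> finishes; pool += (0, 2, 0, 1) = (7, 3, 8, 7)
  P6 needs (2, 3, 8, 3) <= (7, 3, 8, 7) -> finishes; pool += (2, 1, 1, 2) = (9, 4, 9, 9)


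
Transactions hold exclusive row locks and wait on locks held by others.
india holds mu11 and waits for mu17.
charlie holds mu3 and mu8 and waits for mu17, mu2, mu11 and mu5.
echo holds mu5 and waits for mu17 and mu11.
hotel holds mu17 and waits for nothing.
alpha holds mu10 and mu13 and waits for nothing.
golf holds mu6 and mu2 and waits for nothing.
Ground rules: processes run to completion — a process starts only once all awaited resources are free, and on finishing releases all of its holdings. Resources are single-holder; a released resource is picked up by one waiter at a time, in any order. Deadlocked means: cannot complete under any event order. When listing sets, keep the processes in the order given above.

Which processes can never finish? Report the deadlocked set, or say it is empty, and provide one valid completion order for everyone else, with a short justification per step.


The deadlocked set is empty.
Key observation: although several processes wait, no cycle exists — each chain bottoms out at a free runner.
The rest can finish in the order hotel, golf, india, echo, alpha, charlie.
Check, step by step:
  hotel waits on nothing -> runs at once and releases mu17
  golf waits on nothing -> runs at once and releases mu6 and mu2
  india: everything it awaited (mu17) is free; runs, freeing mu11
  echo: everything it awaited (mu17 and mu11) is free; runs, freeing mu5
  alpha waits on nothing -> runs at once and releases mu10 and mu13
  charlie: everything it awaited (mu17, mu2, mu11 and mu5) is free; runs, freeing mu3 and mu8


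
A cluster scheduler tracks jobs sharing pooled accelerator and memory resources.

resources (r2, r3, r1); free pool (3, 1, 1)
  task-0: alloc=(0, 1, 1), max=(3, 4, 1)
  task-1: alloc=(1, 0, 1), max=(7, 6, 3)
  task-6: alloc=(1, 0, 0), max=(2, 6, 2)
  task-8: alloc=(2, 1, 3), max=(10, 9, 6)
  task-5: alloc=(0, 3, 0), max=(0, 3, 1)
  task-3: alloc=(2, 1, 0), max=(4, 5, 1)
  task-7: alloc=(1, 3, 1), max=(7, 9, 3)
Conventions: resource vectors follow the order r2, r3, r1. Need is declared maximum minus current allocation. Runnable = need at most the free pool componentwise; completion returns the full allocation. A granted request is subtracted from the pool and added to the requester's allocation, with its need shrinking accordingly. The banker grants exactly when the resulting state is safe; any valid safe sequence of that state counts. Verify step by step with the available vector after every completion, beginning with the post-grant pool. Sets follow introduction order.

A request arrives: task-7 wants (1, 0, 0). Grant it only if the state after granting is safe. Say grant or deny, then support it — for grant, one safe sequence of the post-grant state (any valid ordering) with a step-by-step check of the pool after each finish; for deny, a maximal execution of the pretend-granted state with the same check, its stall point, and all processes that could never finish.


GRANT: granting preserves safety; a valid post-grant sequence is task-5, task-3, task-0, task-6, task-7, task-1, task-8.
Key observation: after the grant the pool drops to (2, 1, 1), which still lets task-5 finish first and unwind the rest.
Check on the post-grant state, step by step:
  pool = (2, 1, 1)
  task-5: need (0, 0, 1) fits (2, 1, 1); releases (0, 3, 0), pool now (2, 4, 1)
  task-3: need (2, 4, 1) fits (2, 4, 1); releases (2, 1, 0), pool now (4, 5, 1)
  task-0: need (3, 3, 0) fits (4, 5, 1); releases (0, 1, 1), pool now (4, 6, 2)
  task-6: need (1, 6, 2) fits (4, 6, 2); releases (1, 0, 0), pool now (5, 6, 2)
  task-7: need (5, 6, 2) fits (5, 6, 2); releases (2, 3, 1), pool now (7, 9, 3)
  task-1: need (6, 6, 2) fits (7, 9, 3); releases (1, 0, 1), pool now (8, 9, 4)
  task-8: need (8, 8, 3) fits (8, 9, 4); releases (2, 1, 3), pool now (10, 10, 7)


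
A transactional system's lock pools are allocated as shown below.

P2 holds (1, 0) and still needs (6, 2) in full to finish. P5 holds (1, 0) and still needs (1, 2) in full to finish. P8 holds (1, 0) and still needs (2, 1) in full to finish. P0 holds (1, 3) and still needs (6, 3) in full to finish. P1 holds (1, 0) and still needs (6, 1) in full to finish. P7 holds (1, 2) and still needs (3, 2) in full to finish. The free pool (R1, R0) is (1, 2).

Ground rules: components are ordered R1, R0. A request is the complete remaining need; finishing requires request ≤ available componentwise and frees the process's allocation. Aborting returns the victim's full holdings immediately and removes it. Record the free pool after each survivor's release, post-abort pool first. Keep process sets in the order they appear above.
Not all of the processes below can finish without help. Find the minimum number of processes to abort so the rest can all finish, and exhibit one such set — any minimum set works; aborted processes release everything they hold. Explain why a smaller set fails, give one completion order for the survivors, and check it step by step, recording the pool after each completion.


Abort P2 and P0.
Key observation: no ordering could ever have run P1 before the abort of P2 and P0; with (2, 3) back in the pool it fits at step 4.
Minimality, checking each single-abort alternative: P2 alone leaves P0 blocked (short on R1); P5 alone leaves P2 blocked (short on R1); P8 alone leaves P2 blocked (short on R1); P0 alone leaves P2 blocked (short on R1); P1 alone leaves P2 blocked (short on R1); P7 alone leaves P2 blocked (short on R1).
Survivors finish in the order: P5, P7, P8, P1. Walking it through (pool after the aborts first):
  pool = (3, 5)
  P5: need (1, 2) fits (3, 5); releases (1, 0), pool now (4, 5)
  P7: need (3, 2) fits (4, 5); releases (1, 2), pool now (5, 7)
  P8: need (2, 1) fits (5, 7); releases (1, 0), pool now (6, 7)
  P1: need (6, 1) fits (6, 7); releases (1, 0), pool now (7, 7)


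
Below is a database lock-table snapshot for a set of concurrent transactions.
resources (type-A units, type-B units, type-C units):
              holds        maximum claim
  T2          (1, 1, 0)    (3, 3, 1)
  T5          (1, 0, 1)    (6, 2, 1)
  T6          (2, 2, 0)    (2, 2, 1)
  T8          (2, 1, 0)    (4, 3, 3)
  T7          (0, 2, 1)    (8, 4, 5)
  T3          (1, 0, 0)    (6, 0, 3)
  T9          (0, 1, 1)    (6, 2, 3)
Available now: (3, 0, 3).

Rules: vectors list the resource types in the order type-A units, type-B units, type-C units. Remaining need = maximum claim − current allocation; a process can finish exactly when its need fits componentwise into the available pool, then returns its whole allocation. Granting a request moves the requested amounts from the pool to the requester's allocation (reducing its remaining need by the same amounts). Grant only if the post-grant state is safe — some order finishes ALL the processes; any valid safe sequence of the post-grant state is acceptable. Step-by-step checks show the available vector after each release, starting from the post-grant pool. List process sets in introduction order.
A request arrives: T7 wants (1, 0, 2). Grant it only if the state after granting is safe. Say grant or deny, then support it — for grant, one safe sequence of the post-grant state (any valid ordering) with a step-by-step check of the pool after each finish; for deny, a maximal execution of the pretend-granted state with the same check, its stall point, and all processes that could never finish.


GRANT. The post-grant state is safe; one safe sequence: T6, T2, T5, T9, T3, T8, T7.
Key observation: the transfer keeps a workable pool ((2, 0, 1)); T6 starts the safe sequence.
Verifying the post-grant state step by step:
  pool = (2, 0, 1)
  T6: need (0, 0, 1) fits (2, 0, 1); releases (2, 2, 0), pool now (4, 2, 1)
  T2: need (2, 2, 1) fits (4, 2, 1); releases (1, 1, 0), pool now (5, 3, 1)
  T5: need (5, 2, 0) fits (5, 3, 1); releases (1, 0, 1), pool now (6, 3, 2)
  T9: need (6, 1, 2) fits (6, 3, 2); releases (0, 1, 1), pool now (6, 4, 3)
  T3: need (5, 0, 3) fits (6, 4, 3); releases (1, 0, 0), pool now (7, 4, 3)
  T8: need (2, 2, 3) fits (7, 4, 3); releases (2, 1, 0), pool now (9, 5, 3)
  T7: need (7, 2, 2) fits (9, 5, 3); releases (1, 2, 3), pool now (10, 7, 6)


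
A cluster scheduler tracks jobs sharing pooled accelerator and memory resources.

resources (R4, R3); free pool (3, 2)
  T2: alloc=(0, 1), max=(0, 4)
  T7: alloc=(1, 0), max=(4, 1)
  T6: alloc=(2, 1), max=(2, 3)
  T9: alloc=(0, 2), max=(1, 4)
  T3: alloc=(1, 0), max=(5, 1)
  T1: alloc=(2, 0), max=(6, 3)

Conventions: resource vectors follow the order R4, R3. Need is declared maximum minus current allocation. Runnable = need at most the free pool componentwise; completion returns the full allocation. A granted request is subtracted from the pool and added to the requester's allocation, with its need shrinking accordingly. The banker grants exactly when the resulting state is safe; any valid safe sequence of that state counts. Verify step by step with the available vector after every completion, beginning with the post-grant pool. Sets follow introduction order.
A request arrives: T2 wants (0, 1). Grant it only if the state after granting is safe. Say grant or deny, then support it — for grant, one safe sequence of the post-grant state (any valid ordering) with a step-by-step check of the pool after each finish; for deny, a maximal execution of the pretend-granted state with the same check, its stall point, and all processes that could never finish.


DENY: after the grant no complete ordering would exist.
Key observation: once T7, T3 finish, the pool peaks at (5, 1) — and every remaining process still needs more R3 than that.
After a pretend grant, a maximal execution: T7, T3 — then nothing else fits. Check, step by step:
  pool = (3, 1)
  T7 needs (3, 1) <= (3, 1) -> finishes; pool += (1, 0) = (4, 1)
  T3 needs (4, 1) <= (4, 1) -> finishes; pool += (1, 0) = (5, 1)
  blocked: T2 wants (0, 2), pool (5, 1) — not enough R3
  blocked: T6 wants (0, 2), pool (5, 1) — not enough R3
  blocked: T9 wants (1, 2), pool (5, 1) — not enough R3
  blocked: T1 wants (4, 3), pool (5, 1) — not enough R3
Processes that could never finish after the grant: T2, T6, T9 and T1.


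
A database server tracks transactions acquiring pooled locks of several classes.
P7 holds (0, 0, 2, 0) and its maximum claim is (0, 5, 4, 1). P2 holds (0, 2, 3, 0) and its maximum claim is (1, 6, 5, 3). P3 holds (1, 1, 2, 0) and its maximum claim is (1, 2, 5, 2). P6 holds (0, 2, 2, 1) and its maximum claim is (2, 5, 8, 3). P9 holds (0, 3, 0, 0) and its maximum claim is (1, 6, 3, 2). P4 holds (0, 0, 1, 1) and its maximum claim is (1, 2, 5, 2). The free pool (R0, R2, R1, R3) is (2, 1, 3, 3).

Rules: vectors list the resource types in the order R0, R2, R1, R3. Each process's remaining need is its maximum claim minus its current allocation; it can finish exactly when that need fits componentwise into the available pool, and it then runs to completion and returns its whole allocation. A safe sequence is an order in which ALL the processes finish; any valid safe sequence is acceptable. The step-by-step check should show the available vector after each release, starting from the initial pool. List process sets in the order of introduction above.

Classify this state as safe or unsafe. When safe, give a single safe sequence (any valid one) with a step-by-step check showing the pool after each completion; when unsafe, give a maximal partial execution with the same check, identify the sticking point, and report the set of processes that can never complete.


UNSAFE — no complete ordering exists.
Key observation: the wall is R2: completing P3, P4 brings the pool only to (3, 2, 6, 4), and all the rest need more.
The run P3, P4 cannot be extended any further. Walking it through:
  pool = (2, 1, 3, 3)
  run P3 (needs (0, 1, 3, 2), free (2, 1, 3, 3)); after release of (1, 1, 2, 0) the pool is (3, 2, 5, 3)
  run P4 (needs (1, 2, 4, 1), free (3, 2, 5, 3)); after release of (0, 0, 1, 1) the pool is (3, 2, 6, 4)
  blocked: P7 wants (0, 5, 2, 1), pool (3, 2, 6, 4) — not enough R2
  blocked: P2 wants (1, 4, 2, 3), pool (3, 2, 6, 4) — not enough R2
  blocked: P6 wants (2, 3, 6, 2), pool (3, 2, 6, 4) — not enough R2
  blocked: P9 wants (1, 3, 3, 2), pool (3, 2, 6, 4) — not enough R2
Never able to finish: P7, P2, P6 and P9.


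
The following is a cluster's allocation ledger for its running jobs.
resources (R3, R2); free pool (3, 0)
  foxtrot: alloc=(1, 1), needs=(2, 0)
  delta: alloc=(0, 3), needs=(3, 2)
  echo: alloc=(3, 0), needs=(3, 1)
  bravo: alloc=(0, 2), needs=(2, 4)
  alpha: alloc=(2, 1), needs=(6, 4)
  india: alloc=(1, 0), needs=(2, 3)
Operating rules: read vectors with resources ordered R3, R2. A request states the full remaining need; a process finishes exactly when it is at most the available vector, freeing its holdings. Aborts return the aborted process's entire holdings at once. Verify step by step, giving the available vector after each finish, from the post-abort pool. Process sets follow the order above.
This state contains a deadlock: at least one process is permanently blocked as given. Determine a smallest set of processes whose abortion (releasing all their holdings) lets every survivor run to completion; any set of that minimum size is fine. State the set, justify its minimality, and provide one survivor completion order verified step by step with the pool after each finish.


Minimum abort set: bravo.
Key observation: the deadlocked delta becomes finishable only because bravo released (0, 2); it completes at step 1 below.
Minimality: the empty abort set fails — the state is deadlocked as it stands.
Survivors finish in the order: delta, india, echo, foxtrot, alpha. Check, step by step (pool after the aborts first):
  pool = (3, 2)
  delta: need (3, 2) fits (3, 2); releases (0, 3), pool now (3, 5)
  india: need (2, 3) fits (3, 5); releases (1, 0), pool now (4, 5)
  echo: need (3, 1) fits (4, 5); releases (3, 0), pool now (7, 5)
  foxtrot: need (2, 0) fits (7, 5); releases (1, 1), pool now (8, 6)
  alpha: need (6, 4) fits (8, 6); releases (2, 1), pool now (10, 7)


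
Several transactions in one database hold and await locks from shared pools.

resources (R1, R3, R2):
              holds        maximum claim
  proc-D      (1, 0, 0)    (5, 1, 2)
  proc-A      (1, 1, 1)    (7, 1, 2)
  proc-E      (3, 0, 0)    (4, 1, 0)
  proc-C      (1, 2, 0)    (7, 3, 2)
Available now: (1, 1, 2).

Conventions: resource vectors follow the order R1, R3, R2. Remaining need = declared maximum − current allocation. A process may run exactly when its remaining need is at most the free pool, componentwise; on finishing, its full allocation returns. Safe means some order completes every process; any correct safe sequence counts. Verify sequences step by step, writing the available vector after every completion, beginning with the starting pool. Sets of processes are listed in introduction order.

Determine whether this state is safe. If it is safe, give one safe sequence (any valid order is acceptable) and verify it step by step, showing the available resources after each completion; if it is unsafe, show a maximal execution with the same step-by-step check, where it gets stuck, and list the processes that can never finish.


The state is UNSAFE.
Key observation: once proc-E, proc-D finish, the pool peaks at (5, 1, 2) — and every remaining process still needs more R1 than that.
Going as far as possible: proc-E, proc-D; after that, nothing fits. Walking it through:
  pool = (1, 1, 2)
  proc-E: need (1, 1, 0) fits (1, 1, 2); releases (3, 0, 0), pool now (4, 1, 2)
  proc-D: need (4, 1, 2) fits (4, 1, 2); releases (1, 0, 0), pool now (5, 1, 2)
  proc-A still needs (6, 0, 1) but only (5, 1, 2) is free — short on R1
  proc-C still needs (6, 1, 2) but only (5, 1, 2) is free — short on R1
Never able to finish: proc-A and proc-C.


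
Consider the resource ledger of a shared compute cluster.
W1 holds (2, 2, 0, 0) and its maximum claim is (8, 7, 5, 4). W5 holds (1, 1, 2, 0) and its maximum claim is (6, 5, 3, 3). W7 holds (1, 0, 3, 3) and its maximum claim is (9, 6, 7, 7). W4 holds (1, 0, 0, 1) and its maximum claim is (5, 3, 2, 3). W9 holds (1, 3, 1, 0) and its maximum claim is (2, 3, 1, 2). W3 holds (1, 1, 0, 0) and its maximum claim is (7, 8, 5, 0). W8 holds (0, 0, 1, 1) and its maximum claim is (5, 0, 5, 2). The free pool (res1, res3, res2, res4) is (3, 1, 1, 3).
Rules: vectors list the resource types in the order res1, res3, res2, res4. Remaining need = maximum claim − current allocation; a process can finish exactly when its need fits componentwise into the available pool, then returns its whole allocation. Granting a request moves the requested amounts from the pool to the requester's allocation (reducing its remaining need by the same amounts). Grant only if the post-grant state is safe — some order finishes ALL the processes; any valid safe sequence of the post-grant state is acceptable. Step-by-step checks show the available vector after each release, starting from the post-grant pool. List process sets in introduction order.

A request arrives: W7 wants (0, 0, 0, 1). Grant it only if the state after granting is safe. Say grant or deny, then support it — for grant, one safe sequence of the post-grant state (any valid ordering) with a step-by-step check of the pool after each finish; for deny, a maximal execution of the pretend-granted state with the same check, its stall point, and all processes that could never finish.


GRANT. The post-grant state is safe; one safe sequence: W9, W4, W5, W8, W1, W3, W7.
Key observation: even at the reduced pool (3, 1, 1, 2), W9 fits immediately, so safety survives the grant.
Verifying the post-grant state step by step:
  pool = (3, 1, 1, 2)
  W9: need (1, 0, 0, 2) fits (3, 1, 1, 2); releases (1, 3, 1, 0), pool now (4, 4, 2, 2)
  W4: need (4, 3, 2, 2) fits (4, 4, 2, 2); releases (1, 0, 0, 1), pool now (5, 4, 2, 3)
  W5: need (5, 4, 1, 3) fits (5, 4, 2, 3); releases (1, 1, 2, 0), pool now (6, 5, 4, 3)
  W8: need (5, 0, 4, 1) fits (6, 5, 4, 3); releases (0, 0, 1, 1), pool now (6, 5, 5, 4)
  W1: need (6, 5, 5, 4) fits (6, 5, 5, 4); releases (2, 2, 0, 0), pool now (8, 7, 5, 4)
  W3: need (6, 7, 5, 0) fits (8, 7, 5, 4); releases (1, 1, 0, 0), pool now (9, 8, 5, 4)
  W7: need (8, 6, 4, 3) fits (9, 8, 5, 4); releases (1, 0, 3, 4), pool now (10, 8, 8, 8)


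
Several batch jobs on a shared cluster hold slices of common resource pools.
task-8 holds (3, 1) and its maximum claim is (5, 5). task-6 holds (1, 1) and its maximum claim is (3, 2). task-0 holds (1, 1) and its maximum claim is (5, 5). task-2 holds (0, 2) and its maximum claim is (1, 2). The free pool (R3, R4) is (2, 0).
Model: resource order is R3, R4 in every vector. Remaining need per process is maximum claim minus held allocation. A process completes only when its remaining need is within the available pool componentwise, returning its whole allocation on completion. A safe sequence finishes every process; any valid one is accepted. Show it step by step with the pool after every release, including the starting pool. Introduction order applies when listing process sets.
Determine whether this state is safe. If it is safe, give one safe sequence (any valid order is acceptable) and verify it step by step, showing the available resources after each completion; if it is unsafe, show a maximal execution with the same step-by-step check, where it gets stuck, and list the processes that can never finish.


UNSAFE.
Key observation: the wall is R4: completing task-2, task-6 brings the pool only to (3, 3), and all the rest need more.
The run task-2, task-6 cannot be extended any further. Verifying each step:
  pool = (2, 0)
  task-2 needs (1, 0) <= (2, 0) -> finishes; pool += (0, 2) = (2, 2)
  task-6 needs (2, 1) <= (2, 2) -> finishes; pool += (1, 1) = (3, 3)
  task-8 cannot run: need (2, 4) vs free (3, 3) (insufficient R4)
  task-0 cannot run: need (4, 4) vs free (3, 3) (insufficient R3 and R4)
Permanently blocked: task-8 and task-0.


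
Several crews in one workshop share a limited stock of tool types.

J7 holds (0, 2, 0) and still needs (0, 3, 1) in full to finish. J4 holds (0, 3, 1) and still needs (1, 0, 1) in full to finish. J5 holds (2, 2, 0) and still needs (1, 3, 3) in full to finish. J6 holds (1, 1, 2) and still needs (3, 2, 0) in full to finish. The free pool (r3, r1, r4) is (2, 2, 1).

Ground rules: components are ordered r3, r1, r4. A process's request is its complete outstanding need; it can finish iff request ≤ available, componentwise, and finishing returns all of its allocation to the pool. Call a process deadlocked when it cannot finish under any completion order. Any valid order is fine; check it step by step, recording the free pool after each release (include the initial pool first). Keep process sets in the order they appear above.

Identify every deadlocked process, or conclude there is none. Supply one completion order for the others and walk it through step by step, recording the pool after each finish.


The deadlocked set is J5 and J6.
Key observation: after J4, J7 the pool peaks at (2, 7, 2), and each blocked process is short somewhere: J5 on r4; J6 on r3.
One completion order for the rest: J4, J7. Walking it through:
  pool = (2, 2, 1)
  J4: need (1, 0, 1) fits (2, 2, 1); releases (0, 3, 1), pool now (2, 5, 2)
  J7: need (0, 3, 1) fits (2, 5, 2); releases (0, 2, 0), pool now (2, 7, 2)
None of the blocked processes ever fits:
  J5 cannot run: need (1, 3, 3) vs free (2, 7, 2) (insufficient r4)
  J6 cannot run: need (3, 2, 0) vs free (2, 7, 2) (insufficient r3)


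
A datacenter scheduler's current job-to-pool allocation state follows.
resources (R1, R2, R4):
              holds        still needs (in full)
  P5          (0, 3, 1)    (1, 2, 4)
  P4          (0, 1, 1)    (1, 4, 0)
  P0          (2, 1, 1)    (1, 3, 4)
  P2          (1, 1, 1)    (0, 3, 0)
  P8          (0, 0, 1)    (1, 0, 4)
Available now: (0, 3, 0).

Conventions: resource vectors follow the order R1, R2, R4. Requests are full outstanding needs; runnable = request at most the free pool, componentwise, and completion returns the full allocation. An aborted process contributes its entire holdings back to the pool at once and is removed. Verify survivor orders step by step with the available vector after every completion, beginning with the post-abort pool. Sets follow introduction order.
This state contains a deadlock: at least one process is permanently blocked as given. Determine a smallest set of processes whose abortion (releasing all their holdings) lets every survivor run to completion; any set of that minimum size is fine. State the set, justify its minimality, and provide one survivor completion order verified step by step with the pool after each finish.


The answer: abort P0 and P8.
Key observation: P5 was stuck for good until P0 and P8 gave back (2, 1, 2); in the order shown it finishes at step 3.
Why nothing smaller works — every single abort fails: P5 alone leaves P0 blocked (short on R4); P4 alone leaves P5 blocked (short on R4); P0 alone leaves P5 blocked (short on R4); P2 alone leaves P5 blocked (short on R4); P8 alone leaves P5 blocked (short on R4).
The survivors complete as P2, P4, P5. Check, step by step (starting from the post-abort pool):
  pool = (2, 4, 2)
  P2: need (0, 3, 0) fits (2, 4, 2); releases (1, 1, 1), pool now (3, 5, 3)
  P4: need (1, 4, 0) fits (3, 5, 3); releases (0, 1, 1), pool now (3, 6, 4)
  P5: need (1, 2, 4) fits (3, 6, 4); releases (0, 3, 1), pool now (3, 9, 5)
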